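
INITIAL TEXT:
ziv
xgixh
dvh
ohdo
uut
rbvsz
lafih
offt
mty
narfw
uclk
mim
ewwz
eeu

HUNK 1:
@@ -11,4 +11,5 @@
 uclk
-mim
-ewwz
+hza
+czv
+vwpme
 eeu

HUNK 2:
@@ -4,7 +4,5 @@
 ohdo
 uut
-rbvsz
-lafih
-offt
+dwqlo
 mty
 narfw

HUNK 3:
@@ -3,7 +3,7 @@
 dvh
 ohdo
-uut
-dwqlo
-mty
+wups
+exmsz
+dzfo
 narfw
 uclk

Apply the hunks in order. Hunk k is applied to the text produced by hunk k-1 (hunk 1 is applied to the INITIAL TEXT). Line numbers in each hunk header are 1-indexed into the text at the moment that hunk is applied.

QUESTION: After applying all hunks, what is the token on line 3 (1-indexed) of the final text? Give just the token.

Answer: dvh

Derivation:
Hunk 1: at line 11 remove [mim,ewwz] add [hza,czv,vwpme] -> 15 lines: ziv xgixh dvh ohdo uut rbvsz lafih offt mty narfw uclk hza czv vwpme eeu
Hunk 2: at line 4 remove [rbvsz,lafih,offt] add [dwqlo] -> 13 lines: ziv xgixh dvh ohdo uut dwqlo mty narfw uclk hza czv vwpme eeu
Hunk 3: at line 3 remove [uut,dwqlo,mty] add [wups,exmsz,dzfo] -> 13 lines: ziv xgixh dvh ohdo wups exmsz dzfo narfw uclk hza czv vwpme eeu
Final line 3: dvh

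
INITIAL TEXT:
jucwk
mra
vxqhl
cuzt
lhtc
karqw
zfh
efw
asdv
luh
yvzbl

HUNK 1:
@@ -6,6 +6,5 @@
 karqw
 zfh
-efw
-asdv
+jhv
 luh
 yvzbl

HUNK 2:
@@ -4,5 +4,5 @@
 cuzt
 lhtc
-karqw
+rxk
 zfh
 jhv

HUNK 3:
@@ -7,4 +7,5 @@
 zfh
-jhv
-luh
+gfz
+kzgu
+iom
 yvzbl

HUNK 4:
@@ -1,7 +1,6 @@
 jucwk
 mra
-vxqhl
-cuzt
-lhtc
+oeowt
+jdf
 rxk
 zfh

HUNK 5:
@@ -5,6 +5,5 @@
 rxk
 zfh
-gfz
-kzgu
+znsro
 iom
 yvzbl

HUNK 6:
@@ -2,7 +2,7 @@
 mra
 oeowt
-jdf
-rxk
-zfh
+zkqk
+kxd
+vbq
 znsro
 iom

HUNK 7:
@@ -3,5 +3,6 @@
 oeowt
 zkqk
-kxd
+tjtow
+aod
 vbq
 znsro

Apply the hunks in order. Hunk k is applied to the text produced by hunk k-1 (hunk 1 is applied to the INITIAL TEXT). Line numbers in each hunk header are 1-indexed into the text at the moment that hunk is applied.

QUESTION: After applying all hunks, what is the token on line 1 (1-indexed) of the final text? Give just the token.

Hunk 1: at line 6 remove [efw,asdv] add [jhv] -> 10 lines: jucwk mra vxqhl cuzt lhtc karqw zfh jhv luh yvzbl
Hunk 2: at line 4 remove [karqw] add [rxk] -> 10 lines: jucwk mra vxqhl cuzt lhtc rxk zfh jhv luh yvzbl
Hunk 3: at line 7 remove [jhv,luh] add [gfz,kzgu,iom] -> 11 lines: jucwk mra vxqhl cuzt lhtc rxk zfh gfz kzgu iom yvzbl
Hunk 4: at line 1 remove [vxqhl,cuzt,lhtc] add [oeowt,jdf] -> 10 lines: jucwk mra oeowt jdf rxk zfh gfz kzgu iom yvzbl
Hunk 5: at line 5 remove [gfz,kzgu] add [znsro] -> 9 lines: jucwk mra oeowt jdf rxk zfh znsro iom yvzbl
Hunk 6: at line 2 remove [jdf,rxk,zfh] add [zkqk,kxd,vbq] -> 9 lines: jucwk mra oeowt zkqk kxd vbq znsro iom yvzbl
Hunk 7: at line 3 remove [kxd] add [tjtow,aod] -> 10 lines: jucwk mra oeowt zkqk tjtow aod vbq znsro iom yvzbl
Final line 1: jucwk

Answer: jucwk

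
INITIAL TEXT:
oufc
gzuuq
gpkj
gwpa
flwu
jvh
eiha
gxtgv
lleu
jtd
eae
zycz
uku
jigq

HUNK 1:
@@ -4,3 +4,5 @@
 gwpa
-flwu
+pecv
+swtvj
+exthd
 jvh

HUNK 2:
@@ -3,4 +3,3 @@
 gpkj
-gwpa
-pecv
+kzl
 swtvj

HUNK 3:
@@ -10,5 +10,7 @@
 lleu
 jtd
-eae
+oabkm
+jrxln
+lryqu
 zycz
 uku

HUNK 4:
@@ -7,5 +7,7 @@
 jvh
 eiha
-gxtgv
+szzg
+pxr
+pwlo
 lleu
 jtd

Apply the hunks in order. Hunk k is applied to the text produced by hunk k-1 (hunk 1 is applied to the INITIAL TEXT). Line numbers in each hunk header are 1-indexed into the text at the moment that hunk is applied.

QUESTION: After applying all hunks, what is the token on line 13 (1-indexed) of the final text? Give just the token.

Hunk 1: at line 4 remove [flwu] add [pecv,swtvj,exthd] -> 16 lines: oufc gzuuq gpkj gwpa pecv swtvj exthd jvh eiha gxtgv lleu jtd eae zycz uku jigq
Hunk 2: at line 3 remove [gwpa,pecv] add [kzl] -> 15 lines: oufc gzuuq gpkj kzl swtvj exthd jvh eiha gxtgv lleu jtd eae zycz uku jigq
Hunk 3: at line 10 remove [eae] add [oabkm,jrxln,lryqu] -> 17 lines: oufc gzuuq gpkj kzl swtvj exthd jvh eiha gxtgv lleu jtd oabkm jrxln lryqu zycz uku jigq
Hunk 4: at line 7 remove [gxtgv] add [szzg,pxr,pwlo] -> 19 lines: oufc gzuuq gpkj kzl swtvj exthd jvh eiha szzg pxr pwlo lleu jtd oabkm jrxln lryqu zycz uku jigq
Final line 13: jtd

Answer: jtd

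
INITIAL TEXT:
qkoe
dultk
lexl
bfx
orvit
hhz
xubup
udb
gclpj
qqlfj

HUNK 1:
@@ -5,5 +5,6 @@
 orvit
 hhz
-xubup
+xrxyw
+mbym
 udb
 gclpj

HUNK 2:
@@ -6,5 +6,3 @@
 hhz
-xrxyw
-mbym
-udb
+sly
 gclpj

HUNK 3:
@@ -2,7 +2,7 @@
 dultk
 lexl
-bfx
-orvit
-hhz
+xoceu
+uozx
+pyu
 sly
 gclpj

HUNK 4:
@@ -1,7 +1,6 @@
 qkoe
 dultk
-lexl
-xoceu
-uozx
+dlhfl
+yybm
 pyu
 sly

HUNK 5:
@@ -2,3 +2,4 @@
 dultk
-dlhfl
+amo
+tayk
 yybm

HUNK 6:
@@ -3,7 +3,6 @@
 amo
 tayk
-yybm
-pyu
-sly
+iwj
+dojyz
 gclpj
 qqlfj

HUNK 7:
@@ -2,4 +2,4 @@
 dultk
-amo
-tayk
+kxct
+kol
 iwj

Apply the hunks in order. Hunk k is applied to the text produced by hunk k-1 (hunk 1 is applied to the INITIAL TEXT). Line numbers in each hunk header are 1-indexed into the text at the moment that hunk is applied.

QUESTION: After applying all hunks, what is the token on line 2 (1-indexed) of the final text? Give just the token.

Answer: dultk

Derivation:
Hunk 1: at line 5 remove [xubup] add [xrxyw,mbym] -> 11 lines: qkoe dultk lexl bfx orvit hhz xrxyw mbym udb gclpj qqlfj
Hunk 2: at line 6 remove [xrxyw,mbym,udb] add [sly] -> 9 lines: qkoe dultk lexl bfx orvit hhz sly gclpj qqlfj
Hunk 3: at line 2 remove [bfx,orvit,hhz] add [xoceu,uozx,pyu] -> 9 lines: qkoe dultk lexl xoceu uozx pyu sly gclpj qqlfj
Hunk 4: at line 1 remove [lexl,xoceu,uozx] add [dlhfl,yybm] -> 8 lines: qkoe dultk dlhfl yybm pyu sly gclpj qqlfj
Hunk 5: at line 2 remove [dlhfl] add [amo,tayk] -> 9 lines: qkoe dultk amo tayk yybm pyu sly gclpj qqlfj
Hunk 6: at line 3 remove [yybm,pyu,sly] add [iwj,dojyz] -> 8 lines: qkoe dultk amo tayk iwj dojyz gclpj qqlfj
Hunk 7: at line 2 remove [amo,tayk] add [kxct,kol] -> 8 lines: qkoe dultk kxct kol iwj dojyz gclpj qqlfj
Final line 2: dultk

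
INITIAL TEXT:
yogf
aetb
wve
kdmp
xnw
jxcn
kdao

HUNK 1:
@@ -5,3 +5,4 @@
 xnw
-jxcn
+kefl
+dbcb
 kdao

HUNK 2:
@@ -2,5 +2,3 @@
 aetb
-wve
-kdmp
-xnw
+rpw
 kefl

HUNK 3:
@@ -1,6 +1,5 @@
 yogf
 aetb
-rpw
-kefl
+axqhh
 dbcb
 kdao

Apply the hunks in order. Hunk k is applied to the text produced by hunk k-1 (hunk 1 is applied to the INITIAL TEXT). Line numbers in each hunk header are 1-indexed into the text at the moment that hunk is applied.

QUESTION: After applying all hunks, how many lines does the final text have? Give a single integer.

Hunk 1: at line 5 remove [jxcn] add [kefl,dbcb] -> 8 lines: yogf aetb wve kdmp xnw kefl dbcb kdao
Hunk 2: at line 2 remove [wve,kdmp,xnw] add [rpw] -> 6 lines: yogf aetb rpw kefl dbcb kdao
Hunk 3: at line 1 remove [rpw,kefl] add [axqhh] -> 5 lines: yogf aetb axqhh dbcb kdao
Final line count: 5

Answer: 5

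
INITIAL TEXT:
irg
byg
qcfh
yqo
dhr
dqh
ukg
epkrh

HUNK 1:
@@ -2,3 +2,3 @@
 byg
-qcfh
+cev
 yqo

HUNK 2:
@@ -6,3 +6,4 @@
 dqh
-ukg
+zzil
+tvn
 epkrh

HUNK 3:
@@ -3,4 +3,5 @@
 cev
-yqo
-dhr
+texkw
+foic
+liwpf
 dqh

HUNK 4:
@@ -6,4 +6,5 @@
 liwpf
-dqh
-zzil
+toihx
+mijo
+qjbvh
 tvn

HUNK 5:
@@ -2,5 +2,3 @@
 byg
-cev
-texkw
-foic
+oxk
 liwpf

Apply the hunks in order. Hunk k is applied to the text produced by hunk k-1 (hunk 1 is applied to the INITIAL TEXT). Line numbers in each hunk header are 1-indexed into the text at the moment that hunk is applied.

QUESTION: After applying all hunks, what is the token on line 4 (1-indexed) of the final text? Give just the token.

Hunk 1: at line 2 remove [qcfh] add [cev] -> 8 lines: irg byg cev yqo dhr dqh ukg epkrh
Hunk 2: at line 6 remove [ukg] add [zzil,tvn] -> 9 lines: irg byg cev yqo dhr dqh zzil tvn epkrh
Hunk 3: at line 3 remove [yqo,dhr] add [texkw,foic,liwpf] -> 10 lines: irg byg cev texkw foic liwpf dqh zzil tvn epkrh
Hunk 4: at line 6 remove [dqh,zzil] add [toihx,mijo,qjbvh] -> 11 lines: irg byg cev texkw foic liwpf toihx mijo qjbvh tvn epkrh
Hunk 5: at line 2 remove [cev,texkw,foic] add [oxk] -> 9 lines: irg byg oxk liwpf toihx mijo qjbvh tvn epkrh
Final line 4: liwpf

Answer: liwpf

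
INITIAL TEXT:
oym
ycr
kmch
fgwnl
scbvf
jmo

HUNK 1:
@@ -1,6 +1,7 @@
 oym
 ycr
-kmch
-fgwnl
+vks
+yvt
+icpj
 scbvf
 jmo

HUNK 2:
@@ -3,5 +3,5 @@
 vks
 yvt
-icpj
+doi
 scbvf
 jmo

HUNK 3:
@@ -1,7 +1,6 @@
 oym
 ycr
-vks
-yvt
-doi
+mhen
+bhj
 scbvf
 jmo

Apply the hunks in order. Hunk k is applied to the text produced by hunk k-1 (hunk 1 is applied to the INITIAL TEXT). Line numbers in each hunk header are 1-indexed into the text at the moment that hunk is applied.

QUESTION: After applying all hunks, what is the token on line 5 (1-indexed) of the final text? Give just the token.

Answer: scbvf

Derivation:
Hunk 1: at line 1 remove [kmch,fgwnl] add [vks,yvt,icpj] -> 7 lines: oym ycr vks yvt icpj scbvf jmo
Hunk 2: at line 3 remove [icpj] add [doi] -> 7 lines: oym ycr vks yvt doi scbvf jmo
Hunk 3: at line 1 remove [vks,yvt,doi] add [mhen,bhj] -> 6 lines: oym ycr mhen bhj scbvf jmo
Final line 5: scbvf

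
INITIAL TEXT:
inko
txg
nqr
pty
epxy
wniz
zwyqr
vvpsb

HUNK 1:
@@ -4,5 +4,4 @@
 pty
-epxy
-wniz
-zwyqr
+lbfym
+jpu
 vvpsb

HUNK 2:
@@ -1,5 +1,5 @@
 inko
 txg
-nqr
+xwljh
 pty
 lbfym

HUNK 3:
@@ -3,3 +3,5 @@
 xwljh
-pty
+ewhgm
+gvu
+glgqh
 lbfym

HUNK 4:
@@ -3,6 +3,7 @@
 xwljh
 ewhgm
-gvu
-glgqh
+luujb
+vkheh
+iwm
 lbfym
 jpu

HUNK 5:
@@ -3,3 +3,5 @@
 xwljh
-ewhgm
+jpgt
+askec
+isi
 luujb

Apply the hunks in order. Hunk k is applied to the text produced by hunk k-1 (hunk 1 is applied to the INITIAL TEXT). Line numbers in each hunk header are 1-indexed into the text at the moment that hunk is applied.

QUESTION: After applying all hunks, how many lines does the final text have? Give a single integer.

Answer: 12

Derivation:
Hunk 1: at line 4 remove [epxy,wniz,zwyqr] add [lbfym,jpu] -> 7 lines: inko txg nqr pty lbfym jpu vvpsb
Hunk 2: at line 1 remove [nqr] add [xwljh] -> 7 lines: inko txg xwljh pty lbfym jpu vvpsb
Hunk 3: at line 3 remove [pty] add [ewhgm,gvu,glgqh] -> 9 lines: inko txg xwljh ewhgm gvu glgqh lbfym jpu vvpsb
Hunk 4: at line 3 remove [gvu,glgqh] add [luujb,vkheh,iwm] -> 10 lines: inko txg xwljh ewhgm luujb vkheh iwm lbfym jpu vvpsb
Hunk 5: at line 3 remove [ewhgm] add [jpgt,askec,isi] -> 12 lines: inko txg xwljh jpgt askec isi luujb vkheh iwm lbfym jpu vvpsb
Final line count: 12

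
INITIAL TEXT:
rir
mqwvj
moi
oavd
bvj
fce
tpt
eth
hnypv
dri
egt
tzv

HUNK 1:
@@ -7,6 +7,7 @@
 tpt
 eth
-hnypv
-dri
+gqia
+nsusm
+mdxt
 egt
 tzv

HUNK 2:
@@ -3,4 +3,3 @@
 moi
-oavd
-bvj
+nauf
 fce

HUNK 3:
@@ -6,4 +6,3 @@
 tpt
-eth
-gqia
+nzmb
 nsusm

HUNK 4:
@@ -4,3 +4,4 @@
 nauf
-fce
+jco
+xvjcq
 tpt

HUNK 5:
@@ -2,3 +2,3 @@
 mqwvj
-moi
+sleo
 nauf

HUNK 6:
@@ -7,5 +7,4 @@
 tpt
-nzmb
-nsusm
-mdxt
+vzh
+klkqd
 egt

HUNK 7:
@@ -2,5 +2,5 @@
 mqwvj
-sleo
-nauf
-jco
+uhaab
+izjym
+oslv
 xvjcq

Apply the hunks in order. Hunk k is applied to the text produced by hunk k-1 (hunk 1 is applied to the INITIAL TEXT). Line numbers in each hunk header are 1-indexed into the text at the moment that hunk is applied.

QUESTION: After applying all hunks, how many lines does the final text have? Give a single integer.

Answer: 11

Derivation:
Hunk 1: at line 7 remove [hnypv,dri] add [gqia,nsusm,mdxt] -> 13 lines: rir mqwvj moi oavd bvj fce tpt eth gqia nsusm mdxt egt tzv
Hunk 2: at line 3 remove [oavd,bvj] add [nauf] -> 12 lines: rir mqwvj moi nauf fce tpt eth gqia nsusm mdxt egt tzv
Hunk 3: at line 6 remove [eth,gqia] add [nzmb] -> 11 lines: rir mqwvj moi nauf fce tpt nzmb nsusm mdxt egt tzv
Hunk 4: at line 4 remove [fce] add [jco,xvjcq] -> 12 lines: rir mqwvj moi nauf jco xvjcq tpt nzmb nsusm mdxt egt tzv
Hunk 5: at line 2 remove [moi] add [sleo] -> 12 lines: rir mqwvj sleo nauf jco xvjcq tpt nzmb nsusm mdxt egt tzv
Hunk 6: at line 7 remove [nzmb,nsusm,mdxt] add [vzh,klkqd] -> 11 lines: rir mqwvj sleo nauf jco xvjcq tpt vzh klkqd egt tzv
Hunk 7: at line 2 remove [sleo,nauf,jco] add [uhaab,izjym,oslv] -> 11 lines: rir mqwvj uhaab izjym oslv xvjcq tpt vzh klkqd egt tzv
Final line count: 11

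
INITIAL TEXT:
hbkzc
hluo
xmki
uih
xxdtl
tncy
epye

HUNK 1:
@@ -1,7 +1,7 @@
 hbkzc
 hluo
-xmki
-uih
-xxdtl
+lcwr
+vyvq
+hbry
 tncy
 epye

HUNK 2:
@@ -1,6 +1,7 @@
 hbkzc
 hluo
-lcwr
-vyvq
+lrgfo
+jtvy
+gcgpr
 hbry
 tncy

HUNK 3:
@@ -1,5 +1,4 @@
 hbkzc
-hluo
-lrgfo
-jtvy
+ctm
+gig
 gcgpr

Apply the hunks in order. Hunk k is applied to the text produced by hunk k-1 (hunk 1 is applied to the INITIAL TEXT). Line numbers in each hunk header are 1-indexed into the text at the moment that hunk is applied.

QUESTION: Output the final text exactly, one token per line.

Hunk 1: at line 1 remove [xmki,uih,xxdtl] add [lcwr,vyvq,hbry] -> 7 lines: hbkzc hluo lcwr vyvq hbry tncy epye
Hunk 2: at line 1 remove [lcwr,vyvq] add [lrgfo,jtvy,gcgpr] -> 8 lines: hbkzc hluo lrgfo jtvy gcgpr hbry tncy epye
Hunk 3: at line 1 remove [hluo,lrgfo,jtvy] add [ctm,gig] -> 7 lines: hbkzc ctm gig gcgpr hbry tncy epye

Answer: hbkzc
ctm
gig
gcgpr
hbry
tncy
epye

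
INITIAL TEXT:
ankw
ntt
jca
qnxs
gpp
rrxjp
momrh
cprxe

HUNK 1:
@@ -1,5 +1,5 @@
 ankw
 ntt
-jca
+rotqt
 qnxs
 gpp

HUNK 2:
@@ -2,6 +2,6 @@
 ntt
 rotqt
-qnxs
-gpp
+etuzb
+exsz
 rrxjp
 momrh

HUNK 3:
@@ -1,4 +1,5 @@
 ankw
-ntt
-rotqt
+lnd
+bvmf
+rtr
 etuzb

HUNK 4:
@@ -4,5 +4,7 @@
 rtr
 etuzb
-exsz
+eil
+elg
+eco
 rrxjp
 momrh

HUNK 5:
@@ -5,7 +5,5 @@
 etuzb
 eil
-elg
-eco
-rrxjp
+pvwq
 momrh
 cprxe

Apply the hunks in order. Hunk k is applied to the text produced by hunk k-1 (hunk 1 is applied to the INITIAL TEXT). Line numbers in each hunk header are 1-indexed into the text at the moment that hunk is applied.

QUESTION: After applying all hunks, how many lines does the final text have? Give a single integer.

Hunk 1: at line 1 remove [jca] add [rotqt] -> 8 lines: ankw ntt rotqt qnxs gpp rrxjp momrh cprxe
Hunk 2: at line 2 remove [qnxs,gpp] add [etuzb,exsz] -> 8 lines: ankw ntt rotqt etuzb exsz rrxjp momrh cprxe
Hunk 3: at line 1 remove [ntt,rotqt] add [lnd,bvmf,rtr] -> 9 lines: ankw lnd bvmf rtr etuzb exsz rrxjp momrh cprxe
Hunk 4: at line 4 remove [exsz] add [eil,elg,eco] -> 11 lines: ankw lnd bvmf rtr etuzb eil elg eco rrxjp momrh cprxe
Hunk 5: at line 5 remove [elg,eco,rrxjp] add [pvwq] -> 9 lines: ankw lnd bvmf rtr etuzb eil pvwq momrh cprxe
Final line count: 9

Answer: 9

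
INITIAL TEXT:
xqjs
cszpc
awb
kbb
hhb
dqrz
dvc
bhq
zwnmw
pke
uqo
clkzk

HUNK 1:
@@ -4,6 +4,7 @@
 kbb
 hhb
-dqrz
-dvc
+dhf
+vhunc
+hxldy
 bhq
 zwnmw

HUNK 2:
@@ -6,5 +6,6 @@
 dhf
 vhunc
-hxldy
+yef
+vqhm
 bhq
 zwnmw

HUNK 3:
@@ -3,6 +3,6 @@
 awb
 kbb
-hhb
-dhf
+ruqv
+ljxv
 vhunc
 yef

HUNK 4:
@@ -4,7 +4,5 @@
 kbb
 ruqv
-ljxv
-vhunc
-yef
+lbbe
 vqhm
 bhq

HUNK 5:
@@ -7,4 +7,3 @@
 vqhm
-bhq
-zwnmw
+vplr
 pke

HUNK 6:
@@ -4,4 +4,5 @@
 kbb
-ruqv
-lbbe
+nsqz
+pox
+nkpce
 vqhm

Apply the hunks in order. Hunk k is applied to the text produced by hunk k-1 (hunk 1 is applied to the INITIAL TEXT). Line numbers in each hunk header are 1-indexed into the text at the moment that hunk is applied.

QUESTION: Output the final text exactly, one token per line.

Answer: xqjs
cszpc
awb
kbb
nsqz
pox
nkpce
vqhm
vplr
pke
uqo
clkzk

Derivation:
Hunk 1: at line 4 remove [dqrz,dvc] add [dhf,vhunc,hxldy] -> 13 lines: xqjs cszpc awb kbb hhb dhf vhunc hxldy bhq zwnmw pke uqo clkzk
Hunk 2: at line 6 remove [hxldy] add [yef,vqhm] -> 14 lines: xqjs cszpc awb kbb hhb dhf vhunc yef vqhm bhq zwnmw pke uqo clkzk
Hunk 3: at line 3 remove [hhb,dhf] add [ruqv,ljxv] -> 14 lines: xqjs cszpc awb kbb ruqv ljxv vhunc yef vqhm bhq zwnmw pke uqo clkzk
Hunk 4: at line 4 remove [ljxv,vhunc,yef] add [lbbe] -> 12 lines: xqjs cszpc awb kbb ruqv lbbe vqhm bhq zwnmw pke uqo clkzk
Hunk 5: at line 7 remove [bhq,zwnmw] add [vplr] -> 11 lines: xqjs cszpc awb kbb ruqv lbbe vqhm vplr pke uqo clkzk
Hunk 6: at line 4 remove [ruqv,lbbe] add [nsqz,pox,nkpce] -> 12 lines: xqjs cszpc awb kbb nsqz pox nkpce vqhm vplr pke uqo clkzk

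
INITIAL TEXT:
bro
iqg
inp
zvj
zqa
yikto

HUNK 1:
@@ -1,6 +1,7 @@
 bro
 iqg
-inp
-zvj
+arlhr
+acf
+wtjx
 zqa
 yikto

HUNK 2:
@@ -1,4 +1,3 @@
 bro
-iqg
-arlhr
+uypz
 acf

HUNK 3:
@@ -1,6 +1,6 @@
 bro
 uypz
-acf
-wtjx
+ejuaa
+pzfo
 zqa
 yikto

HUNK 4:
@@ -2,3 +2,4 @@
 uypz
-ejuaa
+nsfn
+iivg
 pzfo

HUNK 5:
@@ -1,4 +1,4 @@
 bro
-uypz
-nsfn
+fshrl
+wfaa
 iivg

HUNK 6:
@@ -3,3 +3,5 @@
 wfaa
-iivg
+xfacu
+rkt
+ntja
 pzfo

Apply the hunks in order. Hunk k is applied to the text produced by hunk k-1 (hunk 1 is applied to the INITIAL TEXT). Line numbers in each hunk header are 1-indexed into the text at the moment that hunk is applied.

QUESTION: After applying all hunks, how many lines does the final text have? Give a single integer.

Hunk 1: at line 1 remove [inp,zvj] add [arlhr,acf,wtjx] -> 7 lines: bro iqg arlhr acf wtjx zqa yikto
Hunk 2: at line 1 remove [iqg,arlhr] add [uypz] -> 6 lines: bro uypz acf wtjx zqa yikto
Hunk 3: at line 1 remove [acf,wtjx] add [ejuaa,pzfo] -> 6 lines: bro uypz ejuaa pzfo zqa yikto
Hunk 4: at line 2 remove [ejuaa] add [nsfn,iivg] -> 7 lines: bro uypz nsfn iivg pzfo zqa yikto
Hunk 5: at line 1 remove [uypz,nsfn] add [fshrl,wfaa] -> 7 lines: bro fshrl wfaa iivg pzfo zqa yikto
Hunk 6: at line 3 remove [iivg] add [xfacu,rkt,ntja] -> 9 lines: bro fshrl wfaa xfacu rkt ntja pzfo zqa yikto
Final line count: 9

Answer: 9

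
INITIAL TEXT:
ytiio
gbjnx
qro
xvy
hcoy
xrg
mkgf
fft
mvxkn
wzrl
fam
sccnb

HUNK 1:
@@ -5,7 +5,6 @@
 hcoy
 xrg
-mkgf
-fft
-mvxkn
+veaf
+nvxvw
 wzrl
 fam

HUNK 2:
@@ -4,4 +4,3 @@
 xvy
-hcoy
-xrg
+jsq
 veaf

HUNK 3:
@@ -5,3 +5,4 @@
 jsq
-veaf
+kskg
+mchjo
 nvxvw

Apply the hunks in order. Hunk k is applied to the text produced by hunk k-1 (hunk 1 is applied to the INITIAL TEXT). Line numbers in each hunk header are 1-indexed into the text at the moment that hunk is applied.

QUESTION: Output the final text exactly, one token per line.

Hunk 1: at line 5 remove [mkgf,fft,mvxkn] add [veaf,nvxvw] -> 11 lines: ytiio gbjnx qro xvy hcoy xrg veaf nvxvw wzrl fam sccnb
Hunk 2: at line 4 remove [hcoy,xrg] add [jsq] -> 10 lines: ytiio gbjnx qro xvy jsq veaf nvxvw wzrl fam sccnb
Hunk 3: at line 5 remove [veaf] add [kskg,mchjo] -> 11 lines: ytiio gbjnx qro xvy jsq kskg mchjo nvxvw wzrl fam sccnb

Answer: ytiio
gbjnx
qro
xvy
jsq
kskg
mchjo
nvxvw
wzrl
fam
sccnb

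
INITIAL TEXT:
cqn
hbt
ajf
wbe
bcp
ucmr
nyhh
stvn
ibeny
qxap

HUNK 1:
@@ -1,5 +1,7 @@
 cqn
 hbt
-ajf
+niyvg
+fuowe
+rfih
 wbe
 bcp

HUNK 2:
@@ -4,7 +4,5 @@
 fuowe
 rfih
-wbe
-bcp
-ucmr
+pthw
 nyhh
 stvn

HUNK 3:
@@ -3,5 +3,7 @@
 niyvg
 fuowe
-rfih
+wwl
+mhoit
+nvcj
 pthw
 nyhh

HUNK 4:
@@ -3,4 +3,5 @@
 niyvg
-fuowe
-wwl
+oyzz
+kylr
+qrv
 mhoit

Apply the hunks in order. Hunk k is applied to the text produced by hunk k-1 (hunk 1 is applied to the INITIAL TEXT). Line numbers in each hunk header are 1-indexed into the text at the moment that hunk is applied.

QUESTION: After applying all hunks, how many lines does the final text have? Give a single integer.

Answer: 13

Derivation:
Hunk 1: at line 1 remove [ajf] add [niyvg,fuowe,rfih] -> 12 lines: cqn hbt niyvg fuowe rfih wbe bcp ucmr nyhh stvn ibeny qxap
Hunk 2: at line 4 remove [wbe,bcp,ucmr] add [pthw] -> 10 lines: cqn hbt niyvg fuowe rfih pthw nyhh stvn ibeny qxap
Hunk 3: at line 3 remove [rfih] add [wwl,mhoit,nvcj] -> 12 lines: cqn hbt niyvg fuowe wwl mhoit nvcj pthw nyhh stvn ibeny qxap
Hunk 4: at line 3 remove [fuowe,wwl] add [oyzz,kylr,qrv] -> 13 lines: cqn hbt niyvg oyzz kylr qrv mhoit nvcj pthw nyhh stvn ibeny qxap
Final line count: 13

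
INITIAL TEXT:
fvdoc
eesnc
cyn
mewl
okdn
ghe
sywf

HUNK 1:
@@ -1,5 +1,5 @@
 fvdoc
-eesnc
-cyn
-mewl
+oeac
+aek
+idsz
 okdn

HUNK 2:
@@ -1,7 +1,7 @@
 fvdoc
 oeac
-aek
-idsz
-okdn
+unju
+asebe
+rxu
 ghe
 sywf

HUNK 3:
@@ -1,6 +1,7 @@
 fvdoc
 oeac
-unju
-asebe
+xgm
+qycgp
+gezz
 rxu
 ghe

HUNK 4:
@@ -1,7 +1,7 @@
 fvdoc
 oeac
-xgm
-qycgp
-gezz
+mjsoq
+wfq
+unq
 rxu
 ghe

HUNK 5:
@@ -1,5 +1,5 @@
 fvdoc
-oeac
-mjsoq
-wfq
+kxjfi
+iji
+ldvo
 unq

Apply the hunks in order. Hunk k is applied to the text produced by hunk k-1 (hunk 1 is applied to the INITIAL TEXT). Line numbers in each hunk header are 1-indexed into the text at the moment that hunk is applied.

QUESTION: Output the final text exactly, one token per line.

Hunk 1: at line 1 remove [eesnc,cyn,mewl] add [oeac,aek,idsz] -> 7 lines: fvdoc oeac aek idsz okdn ghe sywf
Hunk 2: at line 1 remove [aek,idsz,okdn] add [unju,asebe,rxu] -> 7 lines: fvdoc oeac unju asebe rxu ghe sywf
Hunk 3: at line 1 remove [unju,asebe] add [xgm,qycgp,gezz] -> 8 lines: fvdoc oeac xgm qycgp gezz rxu ghe sywf
Hunk 4: at line 1 remove [xgm,qycgp,gezz] add [mjsoq,wfq,unq] -> 8 lines: fvdoc oeac mjsoq wfq unq rxu ghe sywf
Hunk 5: at line 1 remove [oeac,mjsoq,wfq] add [kxjfi,iji,ldvo] -> 8 lines: fvdoc kxjfi iji ldvo unq rxu ghe sywf

Answer: fvdoc
kxjfi
iji
ldvo
unq
rxu
ghe
sywf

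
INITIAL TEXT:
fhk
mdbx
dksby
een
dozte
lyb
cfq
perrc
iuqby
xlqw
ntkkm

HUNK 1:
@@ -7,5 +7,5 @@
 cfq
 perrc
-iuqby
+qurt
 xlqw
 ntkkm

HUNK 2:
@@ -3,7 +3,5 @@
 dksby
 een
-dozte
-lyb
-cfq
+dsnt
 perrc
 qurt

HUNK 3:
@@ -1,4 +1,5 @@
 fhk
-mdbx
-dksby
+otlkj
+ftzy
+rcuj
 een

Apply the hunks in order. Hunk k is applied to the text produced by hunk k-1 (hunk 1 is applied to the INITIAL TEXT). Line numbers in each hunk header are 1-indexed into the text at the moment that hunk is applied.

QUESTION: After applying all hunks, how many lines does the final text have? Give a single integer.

Hunk 1: at line 7 remove [iuqby] add [qurt] -> 11 lines: fhk mdbx dksby een dozte lyb cfq perrc qurt xlqw ntkkm
Hunk 2: at line 3 remove [dozte,lyb,cfq] add [dsnt] -> 9 lines: fhk mdbx dksby een dsnt perrc qurt xlqw ntkkm
Hunk 3: at line 1 remove [mdbx,dksby] add [otlkj,ftzy,rcuj] -> 10 lines: fhk otlkj ftzy rcuj een dsnt perrc qurt xlqw ntkkm
Final line count: 10

Answer: 10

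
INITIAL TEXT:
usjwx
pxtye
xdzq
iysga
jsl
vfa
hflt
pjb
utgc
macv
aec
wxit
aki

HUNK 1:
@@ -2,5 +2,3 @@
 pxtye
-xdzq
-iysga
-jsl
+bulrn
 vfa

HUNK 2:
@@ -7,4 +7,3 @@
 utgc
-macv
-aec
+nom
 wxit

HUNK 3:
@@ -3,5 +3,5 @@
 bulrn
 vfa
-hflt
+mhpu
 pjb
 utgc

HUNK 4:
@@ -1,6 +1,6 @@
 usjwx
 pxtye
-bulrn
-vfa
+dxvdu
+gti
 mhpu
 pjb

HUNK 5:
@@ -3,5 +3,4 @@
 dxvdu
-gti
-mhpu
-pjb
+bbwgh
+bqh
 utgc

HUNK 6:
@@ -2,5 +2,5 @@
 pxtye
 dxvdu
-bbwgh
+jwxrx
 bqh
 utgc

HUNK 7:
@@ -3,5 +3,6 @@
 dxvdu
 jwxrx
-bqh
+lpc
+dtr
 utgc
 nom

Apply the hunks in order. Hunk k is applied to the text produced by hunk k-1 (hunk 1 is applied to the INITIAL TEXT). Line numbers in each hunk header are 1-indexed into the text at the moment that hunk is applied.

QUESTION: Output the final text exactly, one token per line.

Hunk 1: at line 2 remove [xdzq,iysga,jsl] add [bulrn] -> 11 lines: usjwx pxtye bulrn vfa hflt pjb utgc macv aec wxit aki
Hunk 2: at line 7 remove [macv,aec] add [nom] -> 10 lines: usjwx pxtye bulrn vfa hflt pjb utgc nom wxit aki
Hunk 3: at line 3 remove [hflt] add [mhpu] -> 10 lines: usjwx pxtye bulrn vfa mhpu pjb utgc nom wxit aki
Hunk 4: at line 1 remove [bulrn,vfa] add [dxvdu,gti] -> 10 lines: usjwx pxtye dxvdu gti mhpu pjb utgc nom wxit aki
Hunk 5: at line 3 remove [gti,mhpu,pjb] add [bbwgh,bqh] -> 9 lines: usjwx pxtye dxvdu bbwgh bqh utgc nom wxit aki
Hunk 6: at line 2 remove [bbwgh] add [jwxrx] -> 9 lines: usjwx pxtye dxvdu jwxrx bqh utgc nom wxit aki
Hunk 7: at line 3 remove [bqh] add [lpc,dtr] -> 10 lines: usjwx pxtye dxvdu jwxrx lpc dtr utgc nom wxit aki

Answer: usjwx
pxtye
dxvdu
jwxrx
lpc
dtr
utgc
nom
wxit
aki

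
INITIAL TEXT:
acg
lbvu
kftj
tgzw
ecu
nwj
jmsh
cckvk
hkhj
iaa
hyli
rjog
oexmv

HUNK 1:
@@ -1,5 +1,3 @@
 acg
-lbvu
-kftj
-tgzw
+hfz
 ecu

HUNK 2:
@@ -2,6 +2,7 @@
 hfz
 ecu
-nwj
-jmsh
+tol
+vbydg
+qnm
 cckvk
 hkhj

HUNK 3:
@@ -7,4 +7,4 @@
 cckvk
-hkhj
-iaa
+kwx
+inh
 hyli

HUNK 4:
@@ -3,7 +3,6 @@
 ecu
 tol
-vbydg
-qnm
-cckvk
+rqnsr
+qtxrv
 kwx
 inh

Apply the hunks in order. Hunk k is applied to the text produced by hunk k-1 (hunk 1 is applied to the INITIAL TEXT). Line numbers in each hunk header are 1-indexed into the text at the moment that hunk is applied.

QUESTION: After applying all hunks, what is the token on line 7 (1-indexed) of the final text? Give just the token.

Answer: kwx

Derivation:
Hunk 1: at line 1 remove [lbvu,kftj,tgzw] add [hfz] -> 11 lines: acg hfz ecu nwj jmsh cckvk hkhj iaa hyli rjog oexmv
Hunk 2: at line 2 remove [nwj,jmsh] add [tol,vbydg,qnm] -> 12 lines: acg hfz ecu tol vbydg qnm cckvk hkhj iaa hyli rjog oexmv
Hunk 3: at line 7 remove [hkhj,iaa] add [kwx,inh] -> 12 lines: acg hfz ecu tol vbydg qnm cckvk kwx inh hyli rjog oexmv
Hunk 4: at line 3 remove [vbydg,qnm,cckvk] add [rqnsr,qtxrv] -> 11 lines: acg hfz ecu tol rqnsr qtxrv kwx inh hyli rjog oexmv
Final line 7: kwx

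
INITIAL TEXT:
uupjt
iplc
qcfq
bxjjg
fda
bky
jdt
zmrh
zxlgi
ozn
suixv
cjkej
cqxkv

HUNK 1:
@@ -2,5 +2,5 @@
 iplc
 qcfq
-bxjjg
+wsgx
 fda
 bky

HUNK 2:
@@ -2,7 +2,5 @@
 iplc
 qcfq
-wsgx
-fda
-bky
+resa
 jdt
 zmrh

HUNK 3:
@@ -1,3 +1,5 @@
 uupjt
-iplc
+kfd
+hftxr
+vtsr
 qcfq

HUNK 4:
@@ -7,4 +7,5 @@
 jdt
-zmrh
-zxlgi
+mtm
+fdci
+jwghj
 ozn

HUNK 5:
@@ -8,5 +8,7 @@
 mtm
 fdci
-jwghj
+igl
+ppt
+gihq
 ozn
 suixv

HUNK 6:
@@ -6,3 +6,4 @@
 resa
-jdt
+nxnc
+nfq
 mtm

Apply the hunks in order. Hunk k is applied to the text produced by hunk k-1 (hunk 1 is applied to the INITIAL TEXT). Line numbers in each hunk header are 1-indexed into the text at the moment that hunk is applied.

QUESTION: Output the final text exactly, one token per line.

Hunk 1: at line 2 remove [bxjjg] add [wsgx] -> 13 lines: uupjt iplc qcfq wsgx fda bky jdt zmrh zxlgi ozn suixv cjkej cqxkv
Hunk 2: at line 2 remove [wsgx,fda,bky] add [resa] -> 11 lines: uupjt iplc qcfq resa jdt zmrh zxlgi ozn suixv cjkej cqxkv
Hunk 3: at line 1 remove [iplc] add [kfd,hftxr,vtsr] -> 13 lines: uupjt kfd hftxr vtsr qcfq resa jdt zmrh zxlgi ozn suixv cjkej cqxkv
Hunk 4: at line 7 remove [zmrh,zxlgi] add [mtm,fdci,jwghj] -> 14 lines: uupjt kfd hftxr vtsr qcfq resa jdt mtm fdci jwghj ozn suixv cjkej cqxkv
Hunk 5: at line 8 remove [jwghj] add [igl,ppt,gihq] -> 16 lines: uupjt kfd hftxr vtsr qcfq resa jdt mtm fdci igl ppt gihq ozn suixv cjkej cqxkv
Hunk 6: at line 6 remove [jdt] add [nxnc,nfq] -> 17 lines: uupjt kfd hftxr vtsr qcfq resa nxnc nfq mtm fdci igl ppt gihq ozn suixv cjkej cqxkv

Answer: uupjt
kfd
hftxr
vtsr
qcfq
resa
nxnc
nfq
mtm
fdci
igl
ppt
gihq
ozn
suixv
cjkej
cqxkv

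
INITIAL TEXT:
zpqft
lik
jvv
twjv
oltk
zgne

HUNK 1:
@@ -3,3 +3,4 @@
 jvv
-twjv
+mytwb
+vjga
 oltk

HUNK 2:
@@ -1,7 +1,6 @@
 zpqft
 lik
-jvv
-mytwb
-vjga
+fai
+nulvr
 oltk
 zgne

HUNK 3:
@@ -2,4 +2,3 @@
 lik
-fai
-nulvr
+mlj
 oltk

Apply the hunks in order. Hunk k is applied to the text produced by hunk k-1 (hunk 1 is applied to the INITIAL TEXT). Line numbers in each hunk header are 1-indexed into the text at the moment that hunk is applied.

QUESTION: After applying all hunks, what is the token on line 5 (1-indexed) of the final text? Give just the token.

Hunk 1: at line 3 remove [twjv] add [mytwb,vjga] -> 7 lines: zpqft lik jvv mytwb vjga oltk zgne
Hunk 2: at line 1 remove [jvv,mytwb,vjga] add [fai,nulvr] -> 6 lines: zpqft lik fai nulvr oltk zgne
Hunk 3: at line 2 remove [fai,nulvr] add [mlj] -> 5 lines: zpqft lik mlj oltk zgne
Final line 5: zgne

Answer: zgne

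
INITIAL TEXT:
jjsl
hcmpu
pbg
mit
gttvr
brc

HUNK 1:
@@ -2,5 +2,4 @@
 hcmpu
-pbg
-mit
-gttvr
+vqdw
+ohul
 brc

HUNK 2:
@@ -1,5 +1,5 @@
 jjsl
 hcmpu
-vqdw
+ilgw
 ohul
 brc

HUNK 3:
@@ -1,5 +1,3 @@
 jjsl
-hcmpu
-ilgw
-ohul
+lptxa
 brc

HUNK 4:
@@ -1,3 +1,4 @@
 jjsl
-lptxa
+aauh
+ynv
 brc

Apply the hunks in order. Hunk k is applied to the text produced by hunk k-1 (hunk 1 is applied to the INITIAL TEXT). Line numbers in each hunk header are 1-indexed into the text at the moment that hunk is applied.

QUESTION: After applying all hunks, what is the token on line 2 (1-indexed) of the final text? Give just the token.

Answer: aauh

Derivation:
Hunk 1: at line 2 remove [pbg,mit,gttvr] add [vqdw,ohul] -> 5 lines: jjsl hcmpu vqdw ohul brc
Hunk 2: at line 1 remove [vqdw] add [ilgw] -> 5 lines: jjsl hcmpu ilgw ohul brc
Hunk 3: at line 1 remove [hcmpu,ilgw,ohul] add [lptxa] -> 3 lines: jjsl lptxa brc
Hunk 4: at line 1 remove [lptxa] add [aauh,ynv] -> 4 lines: jjsl aauh ynv brc
Final line 2: aauh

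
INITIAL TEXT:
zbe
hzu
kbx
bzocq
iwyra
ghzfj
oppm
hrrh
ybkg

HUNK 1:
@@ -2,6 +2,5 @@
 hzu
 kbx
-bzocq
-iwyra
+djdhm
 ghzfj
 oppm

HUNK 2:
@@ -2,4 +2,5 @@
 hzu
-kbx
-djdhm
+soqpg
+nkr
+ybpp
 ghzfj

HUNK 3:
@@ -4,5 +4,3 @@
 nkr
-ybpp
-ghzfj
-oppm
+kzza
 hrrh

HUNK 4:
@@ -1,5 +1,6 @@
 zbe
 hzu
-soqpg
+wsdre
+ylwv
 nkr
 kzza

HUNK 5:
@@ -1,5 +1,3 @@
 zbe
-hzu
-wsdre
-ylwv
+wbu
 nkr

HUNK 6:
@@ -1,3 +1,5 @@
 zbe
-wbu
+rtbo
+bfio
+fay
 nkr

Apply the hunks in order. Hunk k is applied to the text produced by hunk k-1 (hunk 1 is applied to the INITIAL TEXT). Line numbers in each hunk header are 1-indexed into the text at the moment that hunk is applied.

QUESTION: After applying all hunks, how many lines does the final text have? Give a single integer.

Answer: 8

Derivation:
Hunk 1: at line 2 remove [bzocq,iwyra] add [djdhm] -> 8 lines: zbe hzu kbx djdhm ghzfj oppm hrrh ybkg
Hunk 2: at line 2 remove [kbx,djdhm] add [soqpg,nkr,ybpp] -> 9 lines: zbe hzu soqpg nkr ybpp ghzfj oppm hrrh ybkg
Hunk 3: at line 4 remove [ybpp,ghzfj,oppm] add [kzza] -> 7 lines: zbe hzu soqpg nkr kzza hrrh ybkg
Hunk 4: at line 1 remove [soqpg] add [wsdre,ylwv] -> 8 lines: zbe hzu wsdre ylwv nkr kzza hrrh ybkg
Hunk 5: at line 1 remove [hzu,wsdre,ylwv] add [wbu] -> 6 lines: zbe wbu nkr kzza hrrh ybkg
Hunk 6: at line 1 remove [wbu] add [rtbo,bfio,fay] -> 8 lines: zbe rtbo bfio fay nkr kzza hrrh ybkg
Final line count: 8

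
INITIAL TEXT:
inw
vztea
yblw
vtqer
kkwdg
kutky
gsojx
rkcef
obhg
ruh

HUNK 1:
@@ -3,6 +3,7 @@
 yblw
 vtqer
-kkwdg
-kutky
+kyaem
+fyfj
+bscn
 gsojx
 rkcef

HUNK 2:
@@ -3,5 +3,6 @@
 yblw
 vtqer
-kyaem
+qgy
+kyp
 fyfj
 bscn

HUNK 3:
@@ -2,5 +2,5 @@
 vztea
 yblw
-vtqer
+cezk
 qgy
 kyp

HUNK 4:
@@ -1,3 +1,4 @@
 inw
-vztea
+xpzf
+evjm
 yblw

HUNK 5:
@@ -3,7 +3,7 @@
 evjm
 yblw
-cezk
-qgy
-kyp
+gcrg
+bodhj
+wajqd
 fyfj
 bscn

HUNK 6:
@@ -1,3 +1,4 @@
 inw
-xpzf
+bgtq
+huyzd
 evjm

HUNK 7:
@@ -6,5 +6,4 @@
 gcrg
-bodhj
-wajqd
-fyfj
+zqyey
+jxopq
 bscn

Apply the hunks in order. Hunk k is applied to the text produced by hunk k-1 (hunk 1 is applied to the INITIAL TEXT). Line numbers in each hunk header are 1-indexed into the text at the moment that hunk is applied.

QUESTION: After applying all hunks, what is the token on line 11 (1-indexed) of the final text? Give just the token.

Hunk 1: at line 3 remove [kkwdg,kutky] add [kyaem,fyfj,bscn] -> 11 lines: inw vztea yblw vtqer kyaem fyfj bscn gsojx rkcef obhg ruh
Hunk 2: at line 3 remove [kyaem] add [qgy,kyp] -> 12 lines: inw vztea yblw vtqer qgy kyp fyfj bscn gsojx rkcef obhg ruh
Hunk 3: at line 2 remove [vtqer] add [cezk] -> 12 lines: inw vztea yblw cezk qgy kyp fyfj bscn gsojx rkcef obhg ruh
Hunk 4: at line 1 remove [vztea] add [xpzf,evjm] -> 13 lines: inw xpzf evjm yblw cezk qgy kyp fyfj bscn gsojx rkcef obhg ruh
Hunk 5: at line 3 remove [cezk,qgy,kyp] add [gcrg,bodhj,wajqd] -> 13 lines: inw xpzf evjm yblw gcrg bodhj wajqd fyfj bscn gsojx rkcef obhg ruh
Hunk 6: at line 1 remove [xpzf] add [bgtq,huyzd] -> 14 lines: inw bgtq huyzd evjm yblw gcrg bodhj wajqd fyfj bscn gsojx rkcef obhg ruh
Hunk 7: at line 6 remove [bodhj,wajqd,fyfj] add [zqyey,jxopq] -> 13 lines: inw bgtq huyzd evjm yblw gcrg zqyey jxopq bscn gsojx rkcef obhg ruh
Final line 11: rkcef

Answer: rkcef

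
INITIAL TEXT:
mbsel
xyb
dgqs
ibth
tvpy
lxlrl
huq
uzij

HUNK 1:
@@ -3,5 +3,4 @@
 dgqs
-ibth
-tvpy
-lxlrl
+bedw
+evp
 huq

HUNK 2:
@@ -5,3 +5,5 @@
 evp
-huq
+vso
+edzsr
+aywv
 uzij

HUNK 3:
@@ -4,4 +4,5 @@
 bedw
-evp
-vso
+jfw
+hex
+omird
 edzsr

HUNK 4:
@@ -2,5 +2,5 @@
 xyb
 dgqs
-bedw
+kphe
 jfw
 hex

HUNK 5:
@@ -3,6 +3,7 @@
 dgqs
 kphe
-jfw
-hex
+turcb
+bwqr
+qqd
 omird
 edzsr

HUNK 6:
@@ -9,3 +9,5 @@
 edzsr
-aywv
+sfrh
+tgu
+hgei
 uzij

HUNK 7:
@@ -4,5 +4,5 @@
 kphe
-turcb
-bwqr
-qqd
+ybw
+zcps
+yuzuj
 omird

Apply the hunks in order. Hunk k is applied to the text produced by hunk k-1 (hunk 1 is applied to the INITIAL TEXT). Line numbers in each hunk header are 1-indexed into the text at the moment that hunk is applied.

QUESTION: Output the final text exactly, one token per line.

Answer: mbsel
xyb
dgqs
kphe
ybw
zcps
yuzuj
omird
edzsr
sfrh
tgu
hgei
uzij

Derivation:
Hunk 1: at line 3 remove [ibth,tvpy,lxlrl] add [bedw,evp] -> 7 lines: mbsel xyb dgqs bedw evp huq uzij
Hunk 2: at line 5 remove [huq] add [vso,edzsr,aywv] -> 9 lines: mbsel xyb dgqs bedw evp vso edzsr aywv uzij
Hunk 3: at line 4 remove [evp,vso] add [jfw,hex,omird] -> 10 lines: mbsel xyb dgqs bedw jfw hex omird edzsr aywv uzij
Hunk 4: at line 2 remove [bedw] add [kphe] -> 10 lines: mbsel xyb dgqs kphe jfw hex omird edzsr aywv uzij
Hunk 5: at line 3 remove [jfw,hex] add [turcb,bwqr,qqd] -> 11 lines: mbsel xyb dgqs kphe turcb bwqr qqd omird edzsr aywv uzij
Hunk 6: at line 9 remove [aywv] add [sfrh,tgu,hgei] -> 13 lines: mbsel xyb dgqs kphe turcb bwqr qqd omird edzsr sfrh tgu hgei uzij
Hunk 7: at line 4 remove [turcb,bwqr,qqd] add [ybw,zcps,yuzuj] -> 13 lines: mbsel xyb dgqs kphe ybw zcps yuzuj omird edzsr sfrh tgu hgei uzij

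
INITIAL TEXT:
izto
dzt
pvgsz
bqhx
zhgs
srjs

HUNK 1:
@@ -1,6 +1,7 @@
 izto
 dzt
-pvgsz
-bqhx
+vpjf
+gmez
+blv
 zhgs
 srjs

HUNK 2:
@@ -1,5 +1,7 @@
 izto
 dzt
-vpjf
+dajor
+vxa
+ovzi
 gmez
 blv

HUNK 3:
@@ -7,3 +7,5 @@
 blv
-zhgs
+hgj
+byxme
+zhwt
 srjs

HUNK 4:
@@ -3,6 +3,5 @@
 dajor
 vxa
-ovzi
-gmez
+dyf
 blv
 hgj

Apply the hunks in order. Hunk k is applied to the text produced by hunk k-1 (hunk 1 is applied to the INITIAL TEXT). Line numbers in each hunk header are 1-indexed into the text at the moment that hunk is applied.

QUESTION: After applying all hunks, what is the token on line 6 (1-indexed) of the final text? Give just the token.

Answer: blv

Derivation:
Hunk 1: at line 1 remove [pvgsz,bqhx] add [vpjf,gmez,blv] -> 7 lines: izto dzt vpjf gmez blv zhgs srjs
Hunk 2: at line 1 remove [vpjf] add [dajor,vxa,ovzi] -> 9 lines: izto dzt dajor vxa ovzi gmez blv zhgs srjs
Hunk 3: at line 7 remove [zhgs] add [hgj,byxme,zhwt] -> 11 lines: izto dzt dajor vxa ovzi gmez blv hgj byxme zhwt srjs
Hunk 4: at line 3 remove [ovzi,gmez] add [dyf] -> 10 lines: izto dzt dajor vxa dyf blv hgj byxme zhwt srjs
Final line 6: blv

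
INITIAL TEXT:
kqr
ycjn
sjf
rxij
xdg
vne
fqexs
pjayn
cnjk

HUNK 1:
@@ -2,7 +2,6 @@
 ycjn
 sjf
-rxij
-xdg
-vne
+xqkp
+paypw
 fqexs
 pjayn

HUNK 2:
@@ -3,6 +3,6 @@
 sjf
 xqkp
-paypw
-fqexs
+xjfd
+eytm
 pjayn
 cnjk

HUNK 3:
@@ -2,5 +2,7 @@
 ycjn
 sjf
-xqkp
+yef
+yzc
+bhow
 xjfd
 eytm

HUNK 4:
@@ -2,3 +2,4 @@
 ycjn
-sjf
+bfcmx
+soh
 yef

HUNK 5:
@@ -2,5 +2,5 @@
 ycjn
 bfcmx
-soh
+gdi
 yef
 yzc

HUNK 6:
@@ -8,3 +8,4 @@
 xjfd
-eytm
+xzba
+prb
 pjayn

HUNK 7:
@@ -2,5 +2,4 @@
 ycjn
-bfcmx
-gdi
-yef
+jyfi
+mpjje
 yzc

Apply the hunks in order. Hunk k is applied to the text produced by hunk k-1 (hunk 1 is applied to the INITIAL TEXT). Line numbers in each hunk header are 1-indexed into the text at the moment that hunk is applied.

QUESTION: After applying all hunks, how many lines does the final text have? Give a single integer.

Answer: 11

Derivation:
Hunk 1: at line 2 remove [rxij,xdg,vne] add [xqkp,paypw] -> 8 lines: kqr ycjn sjf xqkp paypw fqexs pjayn cnjk
Hunk 2: at line 3 remove [paypw,fqexs] add [xjfd,eytm] -> 8 lines: kqr ycjn sjf xqkp xjfd eytm pjayn cnjk
Hunk 3: at line 2 remove [xqkp] add [yef,yzc,bhow] -> 10 lines: kqr ycjn sjf yef yzc bhow xjfd eytm pjayn cnjk
Hunk 4: at line 2 remove [sjf] add [bfcmx,soh] -> 11 lines: kqr ycjn bfcmx soh yef yzc bhow xjfd eytm pjayn cnjk
Hunk 5: at line 2 remove [soh] add [gdi] -> 11 lines: kqr ycjn bfcmx gdi yef yzc bhow xjfd eytm pjayn cnjk
Hunk 6: at line 8 remove [eytm] add [xzba,prb] -> 12 lines: kqr ycjn bfcmx gdi yef yzc bhow xjfd xzba prb pjayn cnjk
Hunk 7: at line 2 remove [bfcmx,gdi,yef] add [jyfi,mpjje] -> 11 lines: kqr ycjn jyfi mpjje yzc bhow xjfd xzba prb pjayn cnjk
Final line count: 11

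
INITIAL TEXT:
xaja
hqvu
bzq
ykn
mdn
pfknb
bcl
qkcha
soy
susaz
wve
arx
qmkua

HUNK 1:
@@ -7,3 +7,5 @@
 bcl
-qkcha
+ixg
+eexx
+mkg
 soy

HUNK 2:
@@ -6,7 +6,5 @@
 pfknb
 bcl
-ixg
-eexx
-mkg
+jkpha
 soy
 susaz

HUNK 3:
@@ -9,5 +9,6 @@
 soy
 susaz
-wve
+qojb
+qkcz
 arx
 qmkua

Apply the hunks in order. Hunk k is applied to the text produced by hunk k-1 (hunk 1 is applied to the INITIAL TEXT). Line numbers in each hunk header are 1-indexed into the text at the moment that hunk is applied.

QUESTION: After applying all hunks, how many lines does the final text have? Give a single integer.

Hunk 1: at line 7 remove [qkcha] add [ixg,eexx,mkg] -> 15 lines: xaja hqvu bzq ykn mdn pfknb bcl ixg eexx mkg soy susaz wve arx qmkua
Hunk 2: at line 6 remove [ixg,eexx,mkg] add [jkpha] -> 13 lines: xaja hqvu bzq ykn mdn pfknb bcl jkpha soy susaz wve arx qmkua
Hunk 3: at line 9 remove [wve] add [qojb,qkcz] -> 14 lines: xaja hqvu bzq ykn mdn pfknb bcl jkpha soy susaz qojb qkcz arx qmkua
Final line count: 14

Answer: 14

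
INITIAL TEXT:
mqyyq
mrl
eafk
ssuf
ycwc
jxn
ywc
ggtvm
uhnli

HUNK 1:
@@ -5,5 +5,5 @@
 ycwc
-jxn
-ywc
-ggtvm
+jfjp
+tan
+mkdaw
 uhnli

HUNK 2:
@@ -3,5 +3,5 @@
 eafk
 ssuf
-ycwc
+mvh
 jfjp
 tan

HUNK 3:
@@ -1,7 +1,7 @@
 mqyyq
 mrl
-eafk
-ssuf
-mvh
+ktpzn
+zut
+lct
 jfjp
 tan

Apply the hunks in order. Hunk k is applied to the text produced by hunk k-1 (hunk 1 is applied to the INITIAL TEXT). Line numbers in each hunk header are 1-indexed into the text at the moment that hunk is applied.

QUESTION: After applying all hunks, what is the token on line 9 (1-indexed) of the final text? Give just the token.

Hunk 1: at line 5 remove [jxn,ywc,ggtvm] add [jfjp,tan,mkdaw] -> 9 lines: mqyyq mrl eafk ssuf ycwc jfjp tan mkdaw uhnli
Hunk 2: at line 3 remove [ycwc] add [mvh] -> 9 lines: mqyyq mrl eafk ssuf mvh jfjp tan mkdaw uhnli
Hunk 3: at line 1 remove [eafk,ssuf,mvh] add [ktpzn,zut,lct] -> 9 lines: mqyyq mrl ktpzn zut lct jfjp tan mkdaw uhnli
Final line 9: uhnli

Answer: uhnli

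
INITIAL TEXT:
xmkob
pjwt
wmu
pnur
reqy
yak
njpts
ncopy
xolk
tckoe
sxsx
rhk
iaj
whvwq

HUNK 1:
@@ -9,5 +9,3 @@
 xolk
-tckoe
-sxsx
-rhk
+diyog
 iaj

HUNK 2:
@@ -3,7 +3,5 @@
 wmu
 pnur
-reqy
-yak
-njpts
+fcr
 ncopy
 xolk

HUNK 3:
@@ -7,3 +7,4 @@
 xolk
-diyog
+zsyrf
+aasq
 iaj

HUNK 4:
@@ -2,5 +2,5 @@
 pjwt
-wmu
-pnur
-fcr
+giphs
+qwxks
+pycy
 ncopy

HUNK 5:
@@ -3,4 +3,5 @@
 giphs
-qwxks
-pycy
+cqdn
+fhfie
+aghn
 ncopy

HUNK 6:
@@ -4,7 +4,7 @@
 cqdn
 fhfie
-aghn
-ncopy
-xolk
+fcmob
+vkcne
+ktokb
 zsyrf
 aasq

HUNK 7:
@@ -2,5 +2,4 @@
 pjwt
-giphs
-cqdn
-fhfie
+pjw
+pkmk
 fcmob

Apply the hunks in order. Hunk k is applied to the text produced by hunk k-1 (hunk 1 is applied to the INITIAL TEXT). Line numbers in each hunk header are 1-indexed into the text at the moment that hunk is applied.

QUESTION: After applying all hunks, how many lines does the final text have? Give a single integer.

Hunk 1: at line 9 remove [tckoe,sxsx,rhk] add [diyog] -> 12 lines: xmkob pjwt wmu pnur reqy yak njpts ncopy xolk diyog iaj whvwq
Hunk 2: at line 3 remove [reqy,yak,njpts] add [fcr] -> 10 lines: xmkob pjwt wmu pnur fcr ncopy xolk diyog iaj whvwq
Hunk 3: at line 7 remove [diyog] add [zsyrf,aasq] -> 11 lines: xmkob pjwt wmu pnur fcr ncopy xolk zsyrf aasq iaj whvwq
Hunk 4: at line 2 remove [wmu,pnur,fcr] add [giphs,qwxks,pycy] -> 11 lines: xmkob pjwt giphs qwxks pycy ncopy xolk zsyrf aasq iaj whvwq
Hunk 5: at line 3 remove [qwxks,pycy] add [cqdn,fhfie,aghn] -> 12 lines: xmkob pjwt giphs cqdn fhfie aghn ncopy xolk zsyrf aasq iaj whvwq
Hunk 6: at line 4 remove [aghn,ncopy,xolk] add [fcmob,vkcne,ktokb] -> 12 lines: xmkob pjwt giphs cqdn fhfie fcmob vkcne ktokb zsyrf aasq iaj whvwq
Hunk 7: at line 2 remove [giphs,cqdn,fhfie] add [pjw,pkmk] -> 11 lines: xmkob pjwt pjw pkmk fcmob vkcne ktokb zsyrf aasq iaj whvwq
Final line count: 11

Answer: 11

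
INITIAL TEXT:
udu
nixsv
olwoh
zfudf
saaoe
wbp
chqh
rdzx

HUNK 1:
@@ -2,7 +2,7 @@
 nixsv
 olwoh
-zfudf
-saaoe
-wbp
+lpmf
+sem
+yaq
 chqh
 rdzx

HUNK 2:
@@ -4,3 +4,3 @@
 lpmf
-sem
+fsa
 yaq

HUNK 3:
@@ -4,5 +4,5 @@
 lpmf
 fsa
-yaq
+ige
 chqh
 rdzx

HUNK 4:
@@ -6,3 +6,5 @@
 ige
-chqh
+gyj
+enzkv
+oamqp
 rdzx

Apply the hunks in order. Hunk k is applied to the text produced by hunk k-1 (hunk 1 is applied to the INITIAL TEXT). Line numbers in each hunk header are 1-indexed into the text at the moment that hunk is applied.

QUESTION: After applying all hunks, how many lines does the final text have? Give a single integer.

Answer: 10

Derivation:
Hunk 1: at line 2 remove [zfudf,saaoe,wbp] add [lpmf,sem,yaq] -> 8 lines: udu nixsv olwoh lpmf sem yaq chqh rdzx
Hunk 2: at line 4 remove [sem] add [fsa] -> 8 lines: udu nixsv olwoh lpmf fsa yaq chqh rdzx
Hunk 3: at line 4 remove [yaq] add [ige] -> 8 lines: udu nixsv olwoh lpmf fsa ige chqh rdzx
Hunk 4: at line 6 remove [chqh] add [gyj,enzkv,oamqp] -> 10 lines: udu nixsv olwoh lpmf fsa ige gyj enzkv oamqp rdzx
Final line count: 10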